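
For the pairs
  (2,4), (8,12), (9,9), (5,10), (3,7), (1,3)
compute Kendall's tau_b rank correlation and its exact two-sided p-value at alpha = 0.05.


Step 1: Enumerate the 15 unordered pairs (i,j) with i<j and classify each by sign(x_j-x_i) * sign(y_j-y_i).
  (1,2):dx=+6,dy=+8->C; (1,3):dx=+7,dy=+5->C; (1,4):dx=+3,dy=+6->C; (1,5):dx=+1,dy=+3->C
  (1,6):dx=-1,dy=-1->C; (2,3):dx=+1,dy=-3->D; (2,4):dx=-3,dy=-2->C; (2,5):dx=-5,dy=-5->C
  (2,6):dx=-7,dy=-9->C; (3,4):dx=-4,dy=+1->D; (3,5):dx=-6,dy=-2->C; (3,6):dx=-8,dy=-6->C
  (4,5):dx=-2,dy=-3->C; (4,6):dx=-4,dy=-7->C; (5,6):dx=-2,dy=-4->C
Step 2: C = 13, D = 2, total pairs = 15.
Step 3: tau = (C - D)/(n(n-1)/2) = (13 - 2)/15 = 0.733333.
Step 4: Exact two-sided p-value (enumerate n! = 720 permutations of y under H0): p = 0.055556.
Step 5: alpha = 0.05. fail to reject H0.

tau_b = 0.7333 (C=13, D=2), p = 0.055556, fail to reject H0.


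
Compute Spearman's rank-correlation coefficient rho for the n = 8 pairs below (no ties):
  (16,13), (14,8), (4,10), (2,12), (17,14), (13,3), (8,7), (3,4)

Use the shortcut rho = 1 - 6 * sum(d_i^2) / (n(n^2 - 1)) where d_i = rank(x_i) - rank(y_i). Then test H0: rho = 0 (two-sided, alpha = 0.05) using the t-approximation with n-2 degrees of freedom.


Step 1: Rank x and y separately (midranks; no ties here).
rank(x): 16->7, 14->6, 4->3, 2->1, 17->8, 13->5, 8->4, 3->2
rank(y): 13->7, 8->4, 10->5, 12->6, 14->8, 3->1, 7->3, 4->2
Step 2: d_i = R_x(i) - R_y(i); compute d_i^2.
  (7-7)^2=0, (6-4)^2=4, (3-5)^2=4, (1-6)^2=25, (8-8)^2=0, (5-1)^2=16, (4-3)^2=1, (2-2)^2=0
sum(d^2) = 50.
Step 3: rho = 1 - 6*50 / (8*(8^2 - 1)) = 1 - 300/504 = 0.404762.
Step 4: Under H0, t = rho * sqrt((n-2)/(1-rho^2)) = 1.0842 ~ t(6).
Step 5: Two-sided p-value from the t-distribution with 6 df = 0.319889.
Step 6: alpha = 0.05. fail to reject H0.

rho = 0.4048, p = 0.319889, fail to reject H0 at alpha = 0.05.


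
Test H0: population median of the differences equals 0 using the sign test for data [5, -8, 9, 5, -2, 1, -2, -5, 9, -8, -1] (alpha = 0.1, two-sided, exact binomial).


Step 1: Discard zero differences. Original n = 11; n_eff = number of nonzero differences = 11.
Nonzero differences (with sign): +5, -8, +9, +5, -2, +1, -2, -5, +9, -8, -1
Step 2: Count signs: positive = 5, negative = 6.
Step 3: Under H0: P(positive) = 0.5, so the number of positives S ~ Bin(11, 0.5).
Step 4: Two-sided exact p-value = sum of Bin(11,0.5) probabilities at or below the observed probability = 1.000000.
Step 5: alpha = 0.1. fail to reject H0.

n_eff = 11, pos = 5, neg = 6, p = 1.000000, fail to reject H0.


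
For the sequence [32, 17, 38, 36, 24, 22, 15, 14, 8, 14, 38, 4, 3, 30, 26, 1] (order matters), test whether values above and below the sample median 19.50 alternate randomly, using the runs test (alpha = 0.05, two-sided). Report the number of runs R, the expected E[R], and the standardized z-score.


Step 1: Compute median = 19.50; label A = above, B = below.
Labels in order: ABAAAABBBBABBAAB  (n_A = 8, n_B = 8)
Step 2: Count runs R = 8.
Step 3: Under H0 (random ordering), E[R] = 2*n_A*n_B/(n_A+n_B) + 1 = 2*8*8/16 + 1 = 9.0000.
        Var[R] = 2*n_A*n_B*(2*n_A*n_B - n_A - n_B) / ((n_A+n_B)^2 * (n_A+n_B-1)) = 14336/3840 = 3.7333.
        SD[R] = 1.9322.
Step 4: Continuity-corrected z = (R + 0.5 - E[R]) / SD[R] = (8 + 0.5 - 9.0000) / 1.9322 = -0.2588.
Step 5: Two-sided p-value via normal approximation = 2*(1 - Phi(|z|)) = 0.795809.
Step 6: alpha = 0.05. fail to reject H0.

R = 8, z = -0.2588, p = 0.795809, fail to reject H0.


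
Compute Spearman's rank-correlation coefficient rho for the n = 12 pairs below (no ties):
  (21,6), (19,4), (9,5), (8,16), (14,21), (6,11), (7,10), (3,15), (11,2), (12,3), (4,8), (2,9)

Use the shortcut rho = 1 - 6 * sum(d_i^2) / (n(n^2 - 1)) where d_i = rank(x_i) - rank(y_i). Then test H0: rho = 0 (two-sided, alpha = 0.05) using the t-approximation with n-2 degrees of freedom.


Step 1: Rank x and y separately (midranks; no ties here).
rank(x): 21->12, 19->11, 9->7, 8->6, 14->10, 6->4, 7->5, 3->2, 11->8, 12->9, 4->3, 2->1
rank(y): 6->5, 4->3, 5->4, 16->11, 21->12, 11->9, 10->8, 15->10, 2->1, 3->2, 8->6, 9->7
Step 2: d_i = R_x(i) - R_y(i); compute d_i^2.
  (12-5)^2=49, (11-3)^2=64, (7-4)^2=9, (6-11)^2=25, (10-12)^2=4, (4-9)^2=25, (5-8)^2=9, (2-10)^2=64, (8-1)^2=49, (9-2)^2=49, (3-6)^2=9, (1-7)^2=36
sum(d^2) = 392.
Step 3: rho = 1 - 6*392 / (12*(12^2 - 1)) = 1 - 2352/1716 = -0.370629.
Step 4: Under H0, t = rho * sqrt((n-2)/(1-rho^2)) = -1.2619 ~ t(10).
Step 5: Two-sided p-value from the t-distribution with 10 df = 0.235621.
Step 6: alpha = 0.05. fail to reject H0.

rho = -0.3706, p = 0.235621, fail to reject H0 at alpha = 0.05.


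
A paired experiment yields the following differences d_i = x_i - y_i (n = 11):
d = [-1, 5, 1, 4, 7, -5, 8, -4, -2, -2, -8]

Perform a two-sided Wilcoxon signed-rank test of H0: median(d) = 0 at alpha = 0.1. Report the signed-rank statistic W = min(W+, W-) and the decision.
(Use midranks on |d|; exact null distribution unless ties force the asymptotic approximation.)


Step 1: Drop any zero differences (none here) and take |d_i|.
|d| = [1, 5, 1, 4, 7, 5, 8, 4, 2, 2, 8]
Step 2: Midrank |d_i| (ties get averaged ranks).
ranks: |1|->1.5, |5|->7.5, |1|->1.5, |4|->5.5, |7|->9, |5|->7.5, |8|->10.5, |4|->5.5, |2|->3.5, |2|->3.5, |8|->10.5
Step 3: Attach original signs; sum ranks with positive sign and with negative sign.
W+ = 7.5 + 1.5 + 5.5 + 9 + 10.5 = 34
W- = 1.5 + 7.5 + 5.5 + 3.5 + 3.5 + 10.5 = 32
(Check: W+ + W- = 66 should equal n(n+1)/2 = 66.)
Step 4: Test statistic W = min(W+, W-) = 32.
Step 5: Ties in |d|, so use the tie-corrected normal approximation.
        E[W] = n(n+1)/4 = 11*12/4 = 33.
        Tie groups: |d|=1 (t=2), |d|=2 (t=2), |d|=4 (t=2), |d|=5 (t=2), |d|=8 (t=2); sum(t^3 - t) = 30.
        Var[W] = n(n+1)(2n+1)/24 - sum(t^3-t)/48 = 3036/24 - 30/48 = 125.875.
        z = (W - E[W]) / sqrt(Var[W]) = (32 - 33) / 11.2194 = -0.0891.
        Two-sided p = 2*Phi(z) = 0.928978.
Step 6: alpha = 0.1. fail to reject H0.

W+ = 34, W- = 32, W = min = 32, p = 0.928978, fail to reject H0.


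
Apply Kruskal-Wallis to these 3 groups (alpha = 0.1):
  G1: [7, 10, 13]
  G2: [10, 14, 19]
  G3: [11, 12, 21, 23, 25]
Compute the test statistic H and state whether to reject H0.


Step 1: Combine all N = 11 observations and assign midranks.
sorted (value, group, rank): (7,G1,1), (10,G1,2.5), (10,G2,2.5), (11,G3,4), (12,G3,5), (13,G1,6), (14,G2,7), (19,G2,8), (21,G3,9), (23,G3,10), (25,G3,11)
Step 2: Sum ranks within each group.
R_1 = 9.5 (n_1 = 3)
R_2 = 17.5 (n_2 = 3)
R_3 = 39 (n_3 = 5)
Step 3: H = 12/(N(N+1)) * sum(R_i^2/n_i) - 3(N+1)
     = 12/(11*12) * (9.5^2/3 + 17.5^2/3 + 39^2/5) - 3*12
     = 0.090909 * 436.367 - 36
     = 3.669697.
Step 4: Ties present; correction factor C = 1 - 6/(11^3 - 11) = 0.995455. Corrected H = 3.669697 / 0.995455 = 3.686454.
Step 5: Under H0, H ~ chi^2(2); p-value = 0.158306.
Step 6: alpha = 0.1. fail to reject H0.

H = 3.6865, df = 2, p = 0.158306, fail to reject H0.


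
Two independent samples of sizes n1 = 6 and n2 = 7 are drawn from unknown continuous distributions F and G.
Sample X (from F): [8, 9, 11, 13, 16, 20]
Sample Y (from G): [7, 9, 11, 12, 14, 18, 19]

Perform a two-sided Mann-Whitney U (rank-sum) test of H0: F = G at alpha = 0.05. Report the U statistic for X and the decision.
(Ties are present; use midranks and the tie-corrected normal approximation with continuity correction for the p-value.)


Step 1: Combine and sort all 13 observations; assign midranks.
sorted (value, group): (7,Y), (8,X), (9,X), (9,Y), (11,X), (11,Y), (12,Y), (13,X), (14,Y), (16,X), (18,Y), (19,Y), (20,X)
ranks: 7->1, 8->2, 9->3.5, 9->3.5, 11->5.5, 11->5.5, 12->7, 13->8, 14->9, 16->10, 18->11, 19->12, 20->13
Step 2: Rank sum for X: R1 = 2 + 3.5 + 5.5 + 8 + 10 + 13 = 42.
Step 3: U_X = R1 - n1(n1+1)/2 = 42 - 6*7/2 = 42 - 21 = 21.
       U_Y = n1*n2 - U_X = 42 - 21 = 21.
Step 4: Ties are present, so use the tie-corrected normal approximation (with continuity correction) for the p-value.
Step 5: p-value = 1.000000; compare to alpha = 0.05. fail to reject H0.

U_X = 21, p = 1.000000, fail to reject H0 at alpha = 0.05.


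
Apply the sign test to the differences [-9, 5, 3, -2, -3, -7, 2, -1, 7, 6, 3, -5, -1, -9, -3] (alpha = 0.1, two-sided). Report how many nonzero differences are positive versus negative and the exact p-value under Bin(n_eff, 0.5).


Step 1: Discard zero differences. Original n = 15; n_eff = number of nonzero differences = 15.
Nonzero differences (with sign): -9, +5, +3, -2, -3, -7, +2, -1, +7, +6, +3, -5, -1, -9, -3
Step 2: Count signs: positive = 6, negative = 9.
Step 3: Under H0: P(positive) = 0.5, so the number of positives S ~ Bin(15, 0.5).
Step 4: Two-sided exact p-value = sum of Bin(15,0.5) probabilities at or below the observed probability = 0.607239.
Step 5: alpha = 0.1. fail to reject H0.

n_eff = 15, pos = 6, neg = 9, p = 0.607239, fail to reject H0.


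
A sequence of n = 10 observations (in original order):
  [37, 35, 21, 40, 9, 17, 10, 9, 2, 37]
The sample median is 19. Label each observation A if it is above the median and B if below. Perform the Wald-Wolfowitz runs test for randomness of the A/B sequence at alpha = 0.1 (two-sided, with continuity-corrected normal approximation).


Step 1: Compute median = 19; label A = above, B = below.
Labels in order: AAAABBBBBA  (n_A = 5, n_B = 5)
Step 2: Count runs R = 3.
Step 3: Under H0 (random ordering), E[R] = 2*n_A*n_B/(n_A+n_B) + 1 = 2*5*5/10 + 1 = 6.0000.
        Var[R] = 2*n_A*n_B*(2*n_A*n_B - n_A - n_B) / ((n_A+n_B)^2 * (n_A+n_B-1)) = 2000/900 = 2.2222.
        SD[R] = 1.4907.
Step 4: Continuity-corrected z = (R + 0.5 - E[R]) / SD[R] = (3 + 0.5 - 6.0000) / 1.4907 = -1.6771.
Step 5: Two-sided p-value via normal approximation = 2*(1 - Phi(|z|)) = 0.093533.
Step 6: alpha = 0.1. reject H0.

R = 3, z = -1.6771, p = 0.093533, reject H0.


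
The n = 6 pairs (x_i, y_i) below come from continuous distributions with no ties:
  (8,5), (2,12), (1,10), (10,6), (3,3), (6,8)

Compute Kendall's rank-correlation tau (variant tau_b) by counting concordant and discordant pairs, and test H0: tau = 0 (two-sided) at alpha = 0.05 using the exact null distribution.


Step 1: Enumerate the 15 unordered pairs (i,j) with i<j and classify each by sign(x_j-x_i) * sign(y_j-y_i).
  (1,2):dx=-6,dy=+7->D; (1,3):dx=-7,dy=+5->D; (1,4):dx=+2,dy=+1->C; (1,5):dx=-5,dy=-2->C
  (1,6):dx=-2,dy=+3->D; (2,3):dx=-1,dy=-2->C; (2,4):dx=+8,dy=-6->D; (2,5):dx=+1,dy=-9->D
  (2,6):dx=+4,dy=-4->D; (3,4):dx=+9,dy=-4->D; (3,5):dx=+2,dy=-7->D; (3,6):dx=+5,dy=-2->D
  (4,5):dx=-7,dy=-3->C; (4,6):dx=-4,dy=+2->D; (5,6):dx=+3,dy=+5->C
Step 2: C = 5, D = 10, total pairs = 15.
Step 3: tau = (C - D)/(n(n-1)/2) = (5 - 10)/15 = -0.333333.
Step 4: Exact two-sided p-value (enumerate n! = 720 permutations of y under H0): p = 0.469444.
Step 5: alpha = 0.05. fail to reject H0.

tau_b = -0.3333 (C=5, D=10), p = 0.469444, fail to reject H0.


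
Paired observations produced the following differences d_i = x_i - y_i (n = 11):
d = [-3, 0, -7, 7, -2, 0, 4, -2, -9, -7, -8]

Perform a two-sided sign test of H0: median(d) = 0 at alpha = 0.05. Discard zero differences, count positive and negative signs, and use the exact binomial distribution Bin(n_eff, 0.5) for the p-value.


Step 1: Discard zero differences. Original n = 11; n_eff = number of nonzero differences = 9.
Nonzero differences (with sign): -3, -7, +7, -2, +4, -2, -9, -7, -8
Step 2: Count signs: positive = 2, negative = 7.
Step 3: Under H0: P(positive) = 0.5, so the number of positives S ~ Bin(9, 0.5).
Step 4: Two-sided exact p-value = sum of Bin(9,0.5) probabilities at or below the observed probability = 0.179688.
Step 5: alpha = 0.05. fail to reject H0.

n_eff = 9, pos = 2, neg = 7, p = 0.179688, fail to reject H0.


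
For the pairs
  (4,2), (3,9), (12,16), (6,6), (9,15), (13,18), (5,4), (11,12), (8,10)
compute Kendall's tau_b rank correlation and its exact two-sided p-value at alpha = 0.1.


Step 1: Enumerate the 36 unordered pairs (i,j) with i<j and classify each by sign(x_j-x_i) * sign(y_j-y_i).
  (1,2):dx=-1,dy=+7->D; (1,3):dx=+8,dy=+14->C; (1,4):dx=+2,dy=+4->C; (1,5):dx=+5,dy=+13->C
  (1,6):dx=+9,dy=+16->C; (1,7):dx=+1,dy=+2->C; (1,8):dx=+7,dy=+10->C; (1,9):dx=+4,dy=+8->C
  (2,3):dx=+9,dy=+7->C; (2,4):dx=+3,dy=-3->D; (2,5):dx=+6,dy=+6->C; (2,6):dx=+10,dy=+9->C
  (2,7):dx=+2,dy=-5->D; (2,8):dx=+8,dy=+3->C; (2,9):dx=+5,dy=+1->C; (3,4):dx=-6,dy=-10->C
  (3,5):dx=-3,dy=-1->C; (3,6):dx=+1,dy=+2->C; (3,7):dx=-7,dy=-12->C; (3,8):dx=-1,dy=-4->C
  (3,9):dx=-4,dy=-6->C; (4,5):dx=+3,dy=+9->C; (4,6):dx=+7,dy=+12->C; (4,7):dx=-1,dy=-2->C
  (4,8):dx=+5,dy=+6->C; (4,9):dx=+2,dy=+4->C; (5,6):dx=+4,dy=+3->C; (5,7):dx=-4,dy=-11->C
  (5,8):dx=+2,dy=-3->D; (5,9):dx=-1,dy=-5->C; (6,7):dx=-8,dy=-14->C; (6,8):dx=-2,dy=-6->C
  (6,9):dx=-5,dy=-8->C; (7,8):dx=+6,dy=+8->C; (7,9):dx=+3,dy=+6->C; (8,9):dx=-3,dy=-2->C
Step 2: C = 32, D = 4, total pairs = 36.
Step 3: tau = (C - D)/(n(n-1)/2) = (32 - 4)/36 = 0.777778.
Step 4: Exact two-sided p-value (enumerate n! = 362880 permutations of y under H0): p = 0.002425.
Step 5: alpha = 0.1. reject H0.

tau_b = 0.7778 (C=32, D=4), p = 0.002425, reject H0.


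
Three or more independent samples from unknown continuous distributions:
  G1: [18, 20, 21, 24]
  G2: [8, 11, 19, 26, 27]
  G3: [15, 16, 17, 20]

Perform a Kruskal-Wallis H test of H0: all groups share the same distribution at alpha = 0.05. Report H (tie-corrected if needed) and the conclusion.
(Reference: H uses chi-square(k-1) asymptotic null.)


Step 1: Combine all N = 13 observations and assign midranks.
sorted (value, group, rank): (8,G2,1), (11,G2,2), (15,G3,3), (16,G3,4), (17,G3,5), (18,G1,6), (19,G2,7), (20,G1,8.5), (20,G3,8.5), (21,G1,10), (24,G1,11), (26,G2,12), (27,G2,13)
Step 2: Sum ranks within each group.
R_1 = 35.5 (n_1 = 4)
R_2 = 35 (n_2 = 5)
R_3 = 20.5 (n_3 = 4)
Step 3: H = 12/(N(N+1)) * sum(R_i^2/n_i) - 3(N+1)
     = 12/(13*14) * (35.5^2/4 + 35^2/5 + 20.5^2/4) - 3*14
     = 0.065934 * 665.125 - 42
     = 1.854396.
Step 4: Ties present; correction factor C = 1 - 6/(13^3 - 13) = 0.997253. Corrected H = 1.854396 / 0.997253 = 1.859504.
Step 5: Under H0, H ~ chi^2(2); p-value = 0.394652.
Step 6: alpha = 0.05. fail to reject H0.

H = 1.8595, df = 2, p = 0.394652, fail to reject H0.


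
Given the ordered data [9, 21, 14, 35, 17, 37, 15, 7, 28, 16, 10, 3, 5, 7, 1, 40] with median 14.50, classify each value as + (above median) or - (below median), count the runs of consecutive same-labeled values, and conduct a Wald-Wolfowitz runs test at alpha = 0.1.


Step 1: Compute median = 14.50; label A = above, B = below.
Labels in order: BABAAAABAABBBBBA  (n_A = 8, n_B = 8)
Step 2: Count runs R = 8.
Step 3: Under H0 (random ordering), E[R] = 2*n_A*n_B/(n_A+n_B) + 1 = 2*8*8/16 + 1 = 9.0000.
        Var[R] = 2*n_A*n_B*(2*n_A*n_B - n_A - n_B) / ((n_A+n_B)^2 * (n_A+n_B-1)) = 14336/3840 = 3.7333.
        SD[R] = 1.9322.
Step 4: Continuity-corrected z = (R + 0.5 - E[R]) / SD[R] = (8 + 0.5 - 9.0000) / 1.9322 = -0.2588.
Step 5: Two-sided p-value via normal approximation = 2*(1 - Phi(|z|)) = 0.795809.
Step 6: alpha = 0.1. fail to reject H0.

R = 8, z = -0.2588, p = 0.795809, fail to reject H0.


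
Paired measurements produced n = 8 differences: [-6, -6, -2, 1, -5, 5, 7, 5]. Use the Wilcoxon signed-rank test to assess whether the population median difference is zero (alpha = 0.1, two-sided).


Step 1: Drop any zero differences (none here) and take |d_i|.
|d| = [6, 6, 2, 1, 5, 5, 7, 5]
Step 2: Midrank |d_i| (ties get averaged ranks).
ranks: |6|->6.5, |6|->6.5, |2|->2, |1|->1, |5|->4, |5|->4, |7|->8, |5|->4
Step 3: Attach original signs; sum ranks with positive sign and with negative sign.
W+ = 1 + 4 + 8 + 4 = 17
W- = 6.5 + 6.5 + 2 + 4 = 19
(Check: W+ + W- = 36 should equal n(n+1)/2 = 36.)
Step 4: Test statistic W = min(W+, W-) = 17.
Step 5: Ties in |d|, so use the tie-corrected normal approximation.
        E[W] = n(n+1)/4 = 8*9/4 = 18.
        Tie groups: |d|=5 (t=3), |d|=6 (t=2); sum(t^3 - t) = 30.
        Var[W] = n(n+1)(2n+1)/24 - sum(t^3-t)/48 = 1224/24 - 30/48 = 50.375.
        z = (W - E[W]) / sqrt(Var[W]) = (17 - 18) / 7.0975 = -0.1409.
        Two-sided p = 2*Phi(z) = 0.887954.
Step 6: alpha = 0.1. fail to reject H0.

W+ = 17, W- = 19, W = min = 17, p = 0.887954, fail to reject H0.


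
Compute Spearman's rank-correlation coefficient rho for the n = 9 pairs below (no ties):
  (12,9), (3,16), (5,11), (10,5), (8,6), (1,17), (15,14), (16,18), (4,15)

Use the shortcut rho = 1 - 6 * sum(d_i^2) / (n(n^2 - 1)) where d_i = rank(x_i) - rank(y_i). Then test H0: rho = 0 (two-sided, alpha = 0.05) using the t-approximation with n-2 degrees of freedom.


Step 1: Rank x and y separately (midranks; no ties here).
rank(x): 12->7, 3->2, 5->4, 10->6, 8->5, 1->1, 15->8, 16->9, 4->3
rank(y): 9->3, 16->7, 11->4, 5->1, 6->2, 17->8, 14->5, 18->9, 15->6
Step 2: d_i = R_x(i) - R_y(i); compute d_i^2.
  (7-3)^2=16, (2-7)^2=25, (4-4)^2=0, (6-1)^2=25, (5-2)^2=9, (1-8)^2=49, (8-5)^2=9, (9-9)^2=0, (3-6)^2=9
sum(d^2) = 142.
Step 3: rho = 1 - 6*142 / (9*(9^2 - 1)) = 1 - 852/720 = -0.183333.
Step 4: Under H0, t = rho * sqrt((n-2)/(1-rho^2)) = -0.4934 ~ t(7).
Step 5: Two-sided p-value from the t-distribution with 7 df = 0.636820.
Step 6: alpha = 0.05. fail to reject H0.

rho = -0.1833, p = 0.636820, fail to reject H0 at alpha = 0.05.


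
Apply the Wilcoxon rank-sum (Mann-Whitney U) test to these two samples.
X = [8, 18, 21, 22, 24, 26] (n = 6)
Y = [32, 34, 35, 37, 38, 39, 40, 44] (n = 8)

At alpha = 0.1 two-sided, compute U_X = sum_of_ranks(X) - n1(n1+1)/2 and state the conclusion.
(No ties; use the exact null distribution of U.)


Step 1: Combine and sort all 14 observations; assign midranks.
sorted (value, group): (8,X), (18,X), (21,X), (22,X), (24,X), (26,X), (32,Y), (34,Y), (35,Y), (37,Y), (38,Y), (39,Y), (40,Y), (44,Y)
ranks: 8->1, 18->2, 21->3, 22->4, 24->5, 26->6, 32->7, 34->8, 35->9, 37->10, 38->11, 39->12, 40->13, 44->14
Step 2: Rank sum for X: R1 = 1 + 2 + 3 + 4 + 5 + 6 = 21.
Step 3: U_X = R1 - n1(n1+1)/2 = 21 - 6*7/2 = 21 - 21 = 0.
       U_Y = n1*n2 - U_X = 48 - 0 = 48.
Step 4: No ties, so the exact null distribution of U (based on enumerating the C(14,6) = 3003 equally likely rank assignments) gives the two-sided p-value.
Step 5: p-value = 0.000666; compare to alpha = 0.1. reject H0.

U_X = 0, p = 0.000666, reject H0 at alpha = 0.1.


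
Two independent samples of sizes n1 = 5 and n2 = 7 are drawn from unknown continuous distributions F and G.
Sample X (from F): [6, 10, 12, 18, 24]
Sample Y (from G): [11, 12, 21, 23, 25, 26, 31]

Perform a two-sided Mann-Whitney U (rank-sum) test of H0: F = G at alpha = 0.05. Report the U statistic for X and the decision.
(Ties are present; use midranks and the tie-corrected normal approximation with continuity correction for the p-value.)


Step 1: Combine and sort all 12 observations; assign midranks.
sorted (value, group): (6,X), (10,X), (11,Y), (12,X), (12,Y), (18,X), (21,Y), (23,Y), (24,X), (25,Y), (26,Y), (31,Y)
ranks: 6->1, 10->2, 11->3, 12->4.5, 12->4.5, 18->6, 21->7, 23->8, 24->9, 25->10, 26->11, 31->12
Step 2: Rank sum for X: R1 = 1 + 2 + 4.5 + 6 + 9 = 22.5.
Step 3: U_X = R1 - n1(n1+1)/2 = 22.5 - 5*6/2 = 22.5 - 15 = 7.5.
       U_Y = n1*n2 - U_X = 35 - 7.5 = 27.5.
Step 4: Ties are present, so use the tie-corrected normal approximation (with continuity correction) for the p-value.
Step 5: p-value = 0.122225; compare to alpha = 0.05. fail to reject H0.

U_X = 7.5, p = 0.122225, fail to reject H0 at alpha = 0.05.


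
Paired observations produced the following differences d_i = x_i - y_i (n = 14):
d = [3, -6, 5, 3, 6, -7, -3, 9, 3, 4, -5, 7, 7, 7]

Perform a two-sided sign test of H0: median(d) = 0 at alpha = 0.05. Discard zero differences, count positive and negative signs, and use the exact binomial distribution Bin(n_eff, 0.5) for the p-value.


Step 1: Discard zero differences. Original n = 14; n_eff = number of nonzero differences = 14.
Nonzero differences (with sign): +3, -6, +5, +3, +6, -7, -3, +9, +3, +4, -5, +7, +7, +7
Step 2: Count signs: positive = 10, negative = 4.
Step 3: Under H0: P(positive) = 0.5, so the number of positives S ~ Bin(14, 0.5).
Step 4: Two-sided exact p-value = sum of Bin(14,0.5) probabilities at or below the observed probability = 0.179565.
Step 5: alpha = 0.05. fail to reject H0.

n_eff = 14, pos = 10, neg = 4, p = 0.179565, fail to reject H0.


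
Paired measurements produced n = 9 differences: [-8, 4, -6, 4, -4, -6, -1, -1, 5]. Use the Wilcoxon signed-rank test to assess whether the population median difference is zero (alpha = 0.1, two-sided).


Step 1: Drop any zero differences (none here) and take |d_i|.
|d| = [8, 4, 6, 4, 4, 6, 1, 1, 5]
Step 2: Midrank |d_i| (ties get averaged ranks).
ranks: |8|->9, |4|->4, |6|->7.5, |4|->4, |4|->4, |6|->7.5, |1|->1.5, |1|->1.5, |5|->6
Step 3: Attach original signs; sum ranks with positive sign and with negative sign.
W+ = 4 + 4 + 6 = 14
W- = 9 + 7.5 + 4 + 7.5 + 1.5 + 1.5 = 31
(Check: W+ + W- = 45 should equal n(n+1)/2 = 45.)
Step 4: Test statistic W = min(W+, W-) = 14.
Step 5: Ties in |d|, so use the tie-corrected normal approximation.
        E[W] = n(n+1)/4 = 9*10/4 = 22.5.
        Tie groups: |d|=1 (t=2), |d|=4 (t=3), |d|=6 (t=2); sum(t^3 - t) = 36.
        Var[W] = n(n+1)(2n+1)/24 - sum(t^3-t)/48 = 1710/24 - 36/48 = 70.5.
        z = (W - E[W]) / sqrt(Var[W]) = (14 - 22.5) / 8.3964 = -1.0123.
        Two-sided p = 2*Phi(z) = 0.311378.
Step 6: alpha = 0.1. fail to reject H0.

W+ = 14, W- = 31, W = min = 14, p = 0.311378, fail to reject H0.


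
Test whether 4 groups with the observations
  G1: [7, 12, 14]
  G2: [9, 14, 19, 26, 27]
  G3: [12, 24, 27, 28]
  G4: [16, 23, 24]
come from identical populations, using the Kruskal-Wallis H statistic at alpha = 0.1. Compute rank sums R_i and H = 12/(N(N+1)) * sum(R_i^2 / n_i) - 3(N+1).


Step 1: Combine all N = 15 observations and assign midranks.
sorted (value, group, rank): (7,G1,1), (9,G2,2), (12,G1,3.5), (12,G3,3.5), (14,G1,5.5), (14,G2,5.5), (16,G4,7), (19,G2,8), (23,G4,9), (24,G3,10.5), (24,G4,10.5), (26,G2,12), (27,G2,13.5), (27,G3,13.5), (28,G3,15)
Step 2: Sum ranks within each group.
R_1 = 10 (n_1 = 3)
R_2 = 41 (n_2 = 5)
R_3 = 42.5 (n_3 = 4)
R_4 = 26.5 (n_4 = 3)
Step 3: H = 12/(N(N+1)) * sum(R_i^2/n_i) - 3(N+1)
     = 12/(15*16) * (10^2/3 + 41^2/5 + 42.5^2/4 + 26.5^2/3) - 3*16
     = 0.050000 * 1055.18 - 48
     = 4.758958.
Step 4: Ties present; correction factor C = 1 - 24/(15^3 - 15) = 0.992857. Corrected H = 4.758958 / 0.992857 = 4.793195.
Step 5: Under H0, H ~ chi^2(3); p-value = 0.187582.
Step 6: alpha = 0.1. fail to reject H0.

H = 4.7932, df = 3, p = 0.187582, fail to reject H0.


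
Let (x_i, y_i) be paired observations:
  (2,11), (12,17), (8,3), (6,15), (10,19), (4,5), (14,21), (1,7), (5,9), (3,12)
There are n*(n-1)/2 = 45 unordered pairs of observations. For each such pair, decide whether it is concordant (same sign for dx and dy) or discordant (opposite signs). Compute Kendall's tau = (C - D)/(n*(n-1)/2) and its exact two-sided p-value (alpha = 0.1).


Step 1: Enumerate the 45 unordered pairs (i,j) with i<j and classify each by sign(x_j-x_i) * sign(y_j-y_i).
  (1,2):dx=+10,dy=+6->C; (1,3):dx=+6,dy=-8->D; (1,4):dx=+4,dy=+4->C; (1,5):dx=+8,dy=+8->C
  (1,6):dx=+2,dy=-6->D; (1,7):dx=+12,dy=+10->C; (1,8):dx=-1,dy=-4->C; (1,9):dx=+3,dy=-2->D
  (1,10):dx=+1,dy=+1->C; (2,3):dx=-4,dy=-14->C; (2,4):dx=-6,dy=-2->C; (2,5):dx=-2,dy=+2->D
  (2,6):dx=-8,dy=-12->C; (2,7):dx=+2,dy=+4->C; (2,8):dx=-11,dy=-10->C; (2,9):dx=-7,dy=-8->C
  (2,10):dx=-9,dy=-5->C; (3,4):dx=-2,dy=+12->D; (3,5):dx=+2,dy=+16->C; (3,6):dx=-4,dy=+2->D
  (3,7):dx=+6,dy=+18->C; (3,8):dx=-7,dy=+4->D; (3,9):dx=-3,dy=+6->D; (3,10):dx=-5,dy=+9->D
  (4,5):dx=+4,dy=+4->C; (4,6):dx=-2,dy=-10->C; (4,7):dx=+8,dy=+6->C; (4,8):dx=-5,dy=-8->C
  (4,9):dx=-1,dy=-6->C; (4,10):dx=-3,dy=-3->C; (5,6):dx=-6,dy=-14->C; (5,7):dx=+4,dy=+2->C
  (5,8):dx=-9,dy=-12->C; (5,9):dx=-5,dy=-10->C; (5,10):dx=-7,dy=-7->C; (6,7):dx=+10,dy=+16->C
  (6,8):dx=-3,dy=+2->D; (6,9):dx=+1,dy=+4->C; (6,10):dx=-1,dy=+7->D; (7,8):dx=-13,dy=-14->C
  (7,9):dx=-9,dy=-12->C; (7,10):dx=-11,dy=-9->C; (8,9):dx=+4,dy=+2->C; (8,10):dx=+2,dy=+5->C
  (9,10):dx=-2,dy=+3->D
Step 2: C = 33, D = 12, total pairs = 45.
Step 3: tau = (C - D)/(n(n-1)/2) = (33 - 12)/45 = 0.466667.
Step 4: Exact two-sided p-value (enumerate n! = 3628800 permutations of y under H0): p = 0.072550.
Step 5: alpha = 0.1. reject H0.

tau_b = 0.4667 (C=33, D=12), p = 0.072550, reject H0.


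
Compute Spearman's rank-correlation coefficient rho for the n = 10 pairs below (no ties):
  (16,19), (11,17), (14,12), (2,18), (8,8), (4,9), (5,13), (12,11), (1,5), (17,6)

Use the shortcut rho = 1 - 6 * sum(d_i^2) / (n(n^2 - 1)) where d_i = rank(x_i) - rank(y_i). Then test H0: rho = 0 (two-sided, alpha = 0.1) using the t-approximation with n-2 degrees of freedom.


Step 1: Rank x and y separately (midranks; no ties here).
rank(x): 16->9, 11->6, 14->8, 2->2, 8->5, 4->3, 5->4, 12->7, 1->1, 17->10
rank(y): 19->10, 17->8, 12->6, 18->9, 8->3, 9->4, 13->7, 11->5, 5->1, 6->2
Step 2: d_i = R_x(i) - R_y(i); compute d_i^2.
  (9-10)^2=1, (6-8)^2=4, (8-6)^2=4, (2-9)^2=49, (5-3)^2=4, (3-4)^2=1, (4-7)^2=9, (7-5)^2=4, (1-1)^2=0, (10-2)^2=64
sum(d^2) = 140.
Step 3: rho = 1 - 6*140 / (10*(10^2 - 1)) = 1 - 840/990 = 0.151515.
Step 4: Under H0, t = rho * sqrt((n-2)/(1-rho^2)) = 0.4336 ~ t(8).
Step 5: Two-sided p-value from the t-distribution with 8 df = 0.676065.
Step 6: alpha = 0.1. fail to reject H0.

rho = 0.1515, p = 0.676065, fail to reject H0 at alpha = 0.1.


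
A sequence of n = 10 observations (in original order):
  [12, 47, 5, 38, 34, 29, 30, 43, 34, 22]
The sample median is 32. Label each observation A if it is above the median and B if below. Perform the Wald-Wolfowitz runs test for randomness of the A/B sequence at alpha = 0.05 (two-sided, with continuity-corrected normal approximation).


Step 1: Compute median = 32; label A = above, B = below.
Labels in order: BABAABBAAB  (n_A = 5, n_B = 5)
Step 2: Count runs R = 7.
Step 3: Under H0 (random ordering), E[R] = 2*n_A*n_B/(n_A+n_B) + 1 = 2*5*5/10 + 1 = 6.0000.
        Var[R] = 2*n_A*n_B*(2*n_A*n_B - n_A - n_B) / ((n_A+n_B)^2 * (n_A+n_B-1)) = 2000/900 = 2.2222.
        SD[R] = 1.4907.
Step 4: Continuity-corrected z = (R - 0.5 - E[R]) / SD[R] = (7 - 0.5 - 6.0000) / 1.4907 = 0.3354.
Step 5: Two-sided p-value via normal approximation = 2*(1 - Phi(|z|)) = 0.737316.
Step 6: alpha = 0.05. fail to reject H0.

R = 7, z = 0.3354, p = 0.737316, fail to reject H0.


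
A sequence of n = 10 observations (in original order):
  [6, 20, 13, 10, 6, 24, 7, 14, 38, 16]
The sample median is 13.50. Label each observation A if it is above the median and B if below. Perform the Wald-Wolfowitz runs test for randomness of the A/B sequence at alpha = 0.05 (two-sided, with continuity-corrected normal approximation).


Step 1: Compute median = 13.50; label A = above, B = below.
Labels in order: BABBBABAAA  (n_A = 5, n_B = 5)
Step 2: Count runs R = 6.
Step 3: Under H0 (random ordering), E[R] = 2*n_A*n_B/(n_A+n_B) + 1 = 2*5*5/10 + 1 = 6.0000.
        Var[R] = 2*n_A*n_B*(2*n_A*n_B - n_A - n_B) / ((n_A+n_B)^2 * (n_A+n_B-1)) = 2000/900 = 2.2222.
        SD[R] = 1.4907.
Step 4: R = E[R], so z = 0 with no continuity correction.
Step 5: Two-sided p-value via normal approximation = 2*(1 - Phi(|z|)) = 1.000000.
Step 6: alpha = 0.05. fail to reject H0.

R = 6, z = 0.0000, p = 1.000000, fail to reject H0.


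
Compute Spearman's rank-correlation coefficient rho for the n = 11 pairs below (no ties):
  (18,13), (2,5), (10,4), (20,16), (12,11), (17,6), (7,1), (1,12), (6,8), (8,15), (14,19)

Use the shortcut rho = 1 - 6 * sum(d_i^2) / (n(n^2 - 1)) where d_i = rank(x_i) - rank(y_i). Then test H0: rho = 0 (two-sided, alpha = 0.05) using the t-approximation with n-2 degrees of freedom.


Step 1: Rank x and y separately (midranks; no ties here).
rank(x): 18->10, 2->2, 10->6, 20->11, 12->7, 17->9, 7->4, 1->1, 6->3, 8->5, 14->8
rank(y): 13->8, 5->3, 4->2, 16->10, 11->6, 6->4, 1->1, 12->7, 8->5, 15->9, 19->11
Step 2: d_i = R_x(i) - R_y(i); compute d_i^2.
  (10-8)^2=4, (2-3)^2=1, (6-2)^2=16, (11-10)^2=1, (7-6)^2=1, (9-4)^2=25, (4-1)^2=9, (1-7)^2=36, (3-5)^2=4, (5-9)^2=16, (8-11)^2=9
sum(d^2) = 122.
Step 3: rho = 1 - 6*122 / (11*(11^2 - 1)) = 1 - 732/1320 = 0.445455.
Step 4: Under H0, t = rho * sqrt((n-2)/(1-rho^2)) = 1.4926 ~ t(9).
Step 5: Two-sided p-value from the t-distribution with 9 df = 0.169733.
Step 6: alpha = 0.05. fail to reject H0.

rho = 0.4455, p = 0.169733, fail to reject H0 at alpha = 0.05.


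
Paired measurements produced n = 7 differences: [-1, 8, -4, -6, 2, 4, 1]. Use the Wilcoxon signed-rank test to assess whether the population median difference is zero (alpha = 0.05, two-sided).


Step 1: Drop any zero differences (none here) and take |d_i|.
|d| = [1, 8, 4, 6, 2, 4, 1]
Step 2: Midrank |d_i| (ties get averaged ranks).
ranks: |1|->1.5, |8|->7, |4|->4.5, |6|->6, |2|->3, |4|->4.5, |1|->1.5
Step 3: Attach original signs; sum ranks with positive sign and with negative sign.
W+ = 7 + 3 + 4.5 + 1.5 = 16
W- = 1.5 + 4.5 + 6 = 12
(Check: W+ + W- = 28 should equal n(n+1)/2 = 28.)
Step 4: Test statistic W = min(W+, W-) = 12.
Step 5: Ties in |d|, so use the tie-corrected normal approximation.
        E[W] = n(n+1)/4 = 7*8/4 = 14.
        Tie groups: |d|=1 (t=2), |d|=4 (t=2); sum(t^3 - t) = 12.
        Var[W] = n(n+1)(2n+1)/24 - sum(t^3-t)/48 = 840/24 - 12/48 = 34.75.
        z = (W - E[W]) / sqrt(Var[W]) = (12 - 14) / 5.8949 = -0.3393.
        Two-sided p = 2*Phi(z) = 0.734402.
Step 6: alpha = 0.05. fail to reject H0.

W+ = 16, W- = 12, W = min = 12, p = 0.734402, fail to reject H0.


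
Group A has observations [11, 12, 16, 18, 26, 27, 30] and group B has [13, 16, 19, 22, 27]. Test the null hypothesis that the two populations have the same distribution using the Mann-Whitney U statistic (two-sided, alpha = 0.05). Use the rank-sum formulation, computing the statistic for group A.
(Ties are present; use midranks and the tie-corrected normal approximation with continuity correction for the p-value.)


Step 1: Combine and sort all 12 observations; assign midranks.
sorted (value, group): (11,X), (12,X), (13,Y), (16,X), (16,Y), (18,X), (19,Y), (22,Y), (26,X), (27,X), (27,Y), (30,X)
ranks: 11->1, 12->2, 13->3, 16->4.5, 16->4.5, 18->6, 19->7, 22->8, 26->9, 27->10.5, 27->10.5, 30->12
Step 2: Rank sum for X: R1 = 1 + 2 + 4.5 + 6 + 9 + 10.5 + 12 = 45.
Step 3: U_X = R1 - n1(n1+1)/2 = 45 - 7*8/2 = 45 - 28 = 17.
       U_Y = n1*n2 - U_X = 35 - 17 = 18.
Step 4: Ties are present, so use the tie-corrected normal approximation (with continuity correction) for the p-value.
Step 5: p-value = 1.000000; compare to alpha = 0.05. fail to reject H0.

U_X = 17, p = 1.000000, fail to reject H0 at alpha = 0.05.


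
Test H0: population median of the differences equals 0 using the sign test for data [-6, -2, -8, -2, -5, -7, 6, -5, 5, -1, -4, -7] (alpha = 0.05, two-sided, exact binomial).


Step 1: Discard zero differences. Original n = 12; n_eff = number of nonzero differences = 12.
Nonzero differences (with sign): -6, -2, -8, -2, -5, -7, +6, -5, +5, -1, -4, -7
Step 2: Count signs: positive = 2, negative = 10.
Step 3: Under H0: P(positive) = 0.5, so the number of positives S ~ Bin(12, 0.5).
Step 4: Two-sided exact p-value = sum of Bin(12,0.5) probabilities at or below the observed probability = 0.038574.
Step 5: alpha = 0.05. reject H0.

n_eff = 12, pos = 2, neg = 10, p = 0.038574, reject H0.


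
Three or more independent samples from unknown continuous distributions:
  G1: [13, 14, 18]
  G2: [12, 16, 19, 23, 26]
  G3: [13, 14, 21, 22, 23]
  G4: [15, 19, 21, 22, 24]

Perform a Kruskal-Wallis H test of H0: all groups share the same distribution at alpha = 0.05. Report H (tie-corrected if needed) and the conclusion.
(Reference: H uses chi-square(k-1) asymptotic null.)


Step 1: Combine all N = 18 observations and assign midranks.
sorted (value, group, rank): (12,G2,1), (13,G1,2.5), (13,G3,2.5), (14,G1,4.5), (14,G3,4.5), (15,G4,6), (16,G2,7), (18,G1,8), (19,G2,9.5), (19,G4,9.5), (21,G3,11.5), (21,G4,11.5), (22,G3,13.5), (22,G4,13.5), (23,G2,15.5), (23,G3,15.5), (24,G4,17), (26,G2,18)
Step 2: Sum ranks within each group.
R_1 = 15 (n_1 = 3)
R_2 = 51 (n_2 = 5)
R_3 = 47.5 (n_3 = 5)
R_4 = 57.5 (n_4 = 5)
Step 3: H = 12/(N(N+1)) * sum(R_i^2/n_i) - 3(N+1)
     = 12/(18*19) * (15^2/3 + 51^2/5 + 47.5^2/5 + 57.5^2/5) - 3*19
     = 0.035088 * 1707.7 - 57
     = 2.919298.
Step 4: Ties present; correction factor C = 1 - 36/(18^3 - 18) = 0.993808. Corrected H = 2.919298 / 0.993808 = 2.937487.
Step 5: Under H0, H ~ chi^2(3); p-value = 0.401364.
Step 6: alpha = 0.05. fail to reject H0.

H = 2.9375, df = 3, p = 0.401364, fail to reject H0.


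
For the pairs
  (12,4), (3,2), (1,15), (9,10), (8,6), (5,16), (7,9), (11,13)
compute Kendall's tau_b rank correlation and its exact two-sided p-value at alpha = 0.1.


Step 1: Enumerate the 28 unordered pairs (i,j) with i<j and classify each by sign(x_j-x_i) * sign(y_j-y_i).
  (1,2):dx=-9,dy=-2->C; (1,3):dx=-11,dy=+11->D; (1,4):dx=-3,dy=+6->D; (1,5):dx=-4,dy=+2->D
  (1,6):dx=-7,dy=+12->D; (1,7):dx=-5,dy=+5->D; (1,8):dx=-1,dy=+9->D; (2,3):dx=-2,dy=+13->D
  (2,4):dx=+6,dy=+8->C; (2,5):dx=+5,dy=+4->C; (2,6):dx=+2,dy=+14->C; (2,7):dx=+4,dy=+7->C
  (2,8):dx=+8,dy=+11->C; (3,4):dx=+8,dy=-5->D; (3,5):dx=+7,dy=-9->D; (3,6):dx=+4,dy=+1->C
  (3,7):dx=+6,dy=-6->D; (3,8):dx=+10,dy=-2->D; (4,5):dx=-1,dy=-4->C; (4,6):dx=-4,dy=+6->D
  (4,7):dx=-2,dy=-1->C; (4,8):dx=+2,dy=+3->C; (5,6):dx=-3,dy=+10->D; (5,7):dx=-1,dy=+3->D
  (5,8):dx=+3,dy=+7->C; (6,7):dx=+2,dy=-7->D; (6,8):dx=+6,dy=-3->D; (7,8):dx=+4,dy=+4->C
Step 2: C = 12, D = 16, total pairs = 28.
Step 3: tau = (C - D)/(n(n-1)/2) = (12 - 16)/28 = -0.142857.
Step 4: Exact two-sided p-value (enumerate n! = 40320 permutations of y under H0): p = 0.719544.
Step 5: alpha = 0.1. fail to reject H0.

tau_b = -0.1429 (C=12, D=16), p = 0.719544, fail to reject H0.


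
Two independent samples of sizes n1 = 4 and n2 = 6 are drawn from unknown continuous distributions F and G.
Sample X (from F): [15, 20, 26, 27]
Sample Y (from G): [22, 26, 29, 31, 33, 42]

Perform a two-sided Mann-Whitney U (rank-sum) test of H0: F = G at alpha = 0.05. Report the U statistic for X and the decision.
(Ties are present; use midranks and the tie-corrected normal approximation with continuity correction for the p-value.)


Step 1: Combine and sort all 10 observations; assign midranks.
sorted (value, group): (15,X), (20,X), (22,Y), (26,X), (26,Y), (27,X), (29,Y), (31,Y), (33,Y), (42,Y)
ranks: 15->1, 20->2, 22->3, 26->4.5, 26->4.5, 27->6, 29->7, 31->8, 33->9, 42->10
Step 2: Rank sum for X: R1 = 1 + 2 + 4.5 + 6 = 13.5.
Step 3: U_X = R1 - n1(n1+1)/2 = 13.5 - 4*5/2 = 13.5 - 10 = 3.5.
       U_Y = n1*n2 - U_X = 24 - 3.5 = 20.5.
Step 4: Ties are present, so use the tie-corrected normal approximation (with continuity correction) for the p-value.
Step 5: p-value = 0.087118; compare to alpha = 0.05. fail to reject H0.

U_X = 3.5, p = 0.087118, fail to reject H0 at alpha = 0.05.


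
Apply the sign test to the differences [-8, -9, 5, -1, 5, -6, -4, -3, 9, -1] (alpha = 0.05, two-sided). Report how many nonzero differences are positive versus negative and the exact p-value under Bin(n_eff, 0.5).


Step 1: Discard zero differences. Original n = 10; n_eff = number of nonzero differences = 10.
Nonzero differences (with sign): -8, -9, +5, -1, +5, -6, -4, -3, +9, -1
Step 2: Count signs: positive = 3, negative = 7.
Step 3: Under H0: P(positive) = 0.5, so the number of positives S ~ Bin(10, 0.5).
Step 4: Two-sided exact p-value = sum of Bin(10,0.5) probabilities at or below the observed probability = 0.343750.
Step 5: alpha = 0.05. fail to reject H0.

n_eff = 10, pos = 3, neg = 7, p = 0.343750, fail to reject H0.


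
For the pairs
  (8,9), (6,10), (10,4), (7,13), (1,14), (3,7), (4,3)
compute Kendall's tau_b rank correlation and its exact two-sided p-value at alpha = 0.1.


Step 1: Enumerate the 21 unordered pairs (i,j) with i<j and classify each by sign(x_j-x_i) * sign(y_j-y_i).
  (1,2):dx=-2,dy=+1->D; (1,3):dx=+2,dy=-5->D; (1,4):dx=-1,dy=+4->D; (1,5):dx=-7,dy=+5->D
  (1,6):dx=-5,dy=-2->C; (1,7):dx=-4,dy=-6->C; (2,3):dx=+4,dy=-6->D; (2,4):dx=+1,dy=+3->C
  (2,5):dx=-5,dy=+4->D; (2,6):dx=-3,dy=-3->C; (2,7):dx=-2,dy=-7->C; (3,4):dx=-3,dy=+9->D
  (3,5):dx=-9,dy=+10->D; (3,6):dx=-7,dy=+3->D; (3,7):dx=-6,dy=-1->C; (4,5):dx=-6,dy=+1->D
  (4,6):dx=-4,dy=-6->C; (4,7):dx=-3,dy=-10->C; (5,6):dx=+2,dy=-7->D; (5,7):dx=+3,dy=-11->D
  (6,7):dx=+1,dy=-4->D
Step 2: C = 8, D = 13, total pairs = 21.
Step 3: tau = (C - D)/(n(n-1)/2) = (8 - 13)/21 = -0.238095.
Step 4: Exact two-sided p-value (enumerate n! = 5040 permutations of y under H0): p = 0.561905.
Step 5: alpha = 0.1. fail to reject H0.

tau_b = -0.2381 (C=8, D=13), p = 0.561905, fail to reject H0.


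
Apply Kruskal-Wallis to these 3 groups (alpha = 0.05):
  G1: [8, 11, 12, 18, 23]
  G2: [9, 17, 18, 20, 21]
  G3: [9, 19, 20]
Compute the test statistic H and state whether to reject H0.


Step 1: Combine all N = 13 observations and assign midranks.
sorted (value, group, rank): (8,G1,1), (9,G2,2.5), (9,G3,2.5), (11,G1,4), (12,G1,5), (17,G2,6), (18,G1,7.5), (18,G2,7.5), (19,G3,9), (20,G2,10.5), (20,G3,10.5), (21,G2,12), (23,G1,13)
Step 2: Sum ranks within each group.
R_1 = 30.5 (n_1 = 5)
R_2 = 38.5 (n_2 = 5)
R_3 = 22 (n_3 = 3)
Step 3: H = 12/(N(N+1)) * sum(R_i^2/n_i) - 3(N+1)
     = 12/(13*14) * (30.5^2/5 + 38.5^2/5 + 22^2/3) - 3*14
     = 0.065934 * 643.833 - 42
     = 0.450549.
Step 4: Ties present; correction factor C = 1 - 18/(13^3 - 13) = 0.991758. Corrected H = 0.450549 / 0.991758 = 0.454294.
Step 5: Under H0, H ~ chi^2(2); p-value = 0.796804.
Step 6: alpha = 0.05. fail to reject H0.

H = 0.4543, df = 2, p = 0.796804, fail to reject H0.


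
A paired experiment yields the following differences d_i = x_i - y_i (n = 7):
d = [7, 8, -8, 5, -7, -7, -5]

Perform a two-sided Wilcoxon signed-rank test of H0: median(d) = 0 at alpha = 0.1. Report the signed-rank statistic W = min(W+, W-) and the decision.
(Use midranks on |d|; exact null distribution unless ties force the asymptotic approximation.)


Step 1: Drop any zero differences (none here) and take |d_i|.
|d| = [7, 8, 8, 5, 7, 7, 5]
Step 2: Midrank |d_i| (ties get averaged ranks).
ranks: |7|->4, |8|->6.5, |8|->6.5, |5|->1.5, |7|->4, |7|->4, |5|->1.5
Step 3: Attach original signs; sum ranks with positive sign and with negative sign.
W+ = 4 + 6.5 + 1.5 = 12
W- = 6.5 + 4 + 4 + 1.5 = 16
(Check: W+ + W- = 28 should equal n(n+1)/2 = 28.)
Step 4: Test statistic W = min(W+, W-) = 12.
Step 5: Ties in |d|, so use the tie-corrected normal approximation.
        E[W] = n(n+1)/4 = 7*8/4 = 14.
        Tie groups: |d|=5 (t=2), |d|=7 (t=3), |d|=8 (t=2); sum(t^3 - t) = 36.
        Var[W] = n(n+1)(2n+1)/24 - sum(t^3-t)/48 = 840/24 - 36/48 = 34.25.
        z = (W - E[W]) / sqrt(Var[W]) = (12 - 14) / 5.8523 = -0.3417.
        Two-sided p = 2*Phi(z) = 0.732544.
Step 6: alpha = 0.1. fail to reject H0.

W+ = 12, W- = 16, W = min = 12, p = 0.732544, fail to reject H0.


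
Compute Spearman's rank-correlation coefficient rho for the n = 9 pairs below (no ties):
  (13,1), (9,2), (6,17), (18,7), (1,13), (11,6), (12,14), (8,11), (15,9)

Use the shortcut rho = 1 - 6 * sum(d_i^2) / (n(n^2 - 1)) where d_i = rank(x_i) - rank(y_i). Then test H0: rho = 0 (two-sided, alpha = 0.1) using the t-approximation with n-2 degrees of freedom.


Step 1: Rank x and y separately (midranks; no ties here).
rank(x): 13->7, 9->4, 6->2, 18->9, 1->1, 11->5, 12->6, 8->3, 15->8
rank(y): 1->1, 2->2, 17->9, 7->4, 13->7, 6->3, 14->8, 11->6, 9->5
Step 2: d_i = R_x(i) - R_y(i); compute d_i^2.
  (7-1)^2=36, (4-2)^2=4, (2-9)^2=49, (9-4)^2=25, (1-7)^2=36, (5-3)^2=4, (6-8)^2=4, (3-6)^2=9, (8-5)^2=9
sum(d^2) = 176.
Step 3: rho = 1 - 6*176 / (9*(9^2 - 1)) = 1 - 1056/720 = -0.466667.
Step 4: Under H0, t = rho * sqrt((n-2)/(1-rho^2)) = -1.3960 ~ t(7).
Step 5: Two-sided p-value from the t-distribution with 7 df = 0.205386.
Step 6: alpha = 0.1. fail to reject H0.

rho = -0.4667, p = 0.205386, fail to reject H0 at alpha = 0.1.


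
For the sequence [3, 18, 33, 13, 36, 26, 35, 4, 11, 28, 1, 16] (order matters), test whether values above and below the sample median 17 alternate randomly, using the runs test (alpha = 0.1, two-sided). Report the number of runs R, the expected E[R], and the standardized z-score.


Step 1: Compute median = 17; label A = above, B = below.
Labels in order: BAABAAABBABB  (n_A = 6, n_B = 6)
Step 2: Count runs R = 7.
Step 3: Under H0 (random ordering), E[R] = 2*n_A*n_B/(n_A+n_B) + 1 = 2*6*6/12 + 1 = 7.0000.
        Var[R] = 2*n_A*n_B*(2*n_A*n_B - n_A - n_B) / ((n_A+n_B)^2 * (n_A+n_B-1)) = 4320/1584 = 2.7273.
        SD[R] = 1.6514.
Step 4: R = E[R], so z = 0 with no continuity correction.
Step 5: Two-sided p-value via normal approximation = 2*(1 - Phi(|z|)) = 1.000000.
Step 6: alpha = 0.1. fail to reject H0.

R = 7, z = 0.0000, p = 1.000000, fail to reject H0.
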